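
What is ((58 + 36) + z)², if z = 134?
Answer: 51984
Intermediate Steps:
((58 + 36) + z)² = ((58 + 36) + 134)² = (94 + 134)² = 228² = 51984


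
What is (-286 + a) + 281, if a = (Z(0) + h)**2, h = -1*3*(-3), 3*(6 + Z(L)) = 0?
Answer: 4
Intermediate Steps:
Z(L) = -6 (Z(L) = -6 + (1/3)*0 = -6 + 0 = -6)
h = 9 (h = -3*(-3) = 9)
a = 9 (a = (-6 + 9)**2 = 3**2 = 9)
(-286 + a) + 281 = (-286 + 9) + 281 = -277 + 281 = 4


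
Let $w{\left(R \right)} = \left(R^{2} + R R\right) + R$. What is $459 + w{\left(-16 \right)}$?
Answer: $955$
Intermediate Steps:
$w{\left(R \right)} = R + 2 R^{2}$ ($w{\left(R \right)} = \left(R^{2} + R^{2}\right) + R = 2 R^{2} + R = R + 2 R^{2}$)
$459 + w{\left(-16 \right)} = 459 - 16 \left(1 + 2 \left(-16\right)\right) = 459 - 16 \left(1 - 32\right) = 459 - -496 = 459 + 496 = 955$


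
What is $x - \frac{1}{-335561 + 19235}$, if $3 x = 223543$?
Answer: $\frac{23570821007}{316326} \approx 74514.0$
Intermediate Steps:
$x = \frac{223543}{3}$ ($x = \frac{1}{3} \cdot 223543 = \frac{223543}{3} \approx 74514.0$)
$x - \frac{1}{-335561 + 19235} = \frac{223543}{3} - \frac{1}{-335561 + 19235} = \frac{223543}{3} - \frac{1}{-316326} = \frac{223543}{3} - - \frac{1}{316326} = \frac{223543}{3} + \frac{1}{316326} = \frac{23570821007}{316326}$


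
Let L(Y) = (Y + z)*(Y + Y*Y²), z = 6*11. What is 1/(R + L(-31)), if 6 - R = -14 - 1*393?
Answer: -1/1043357 ≈ -9.5844e-7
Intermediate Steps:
z = 66
R = 413 (R = 6 - (-14 - 1*393) = 6 - (-14 - 393) = 6 - 1*(-407) = 6 + 407 = 413)
L(Y) = (66 + Y)*(Y + Y³) (L(Y) = (Y + 66)*(Y + Y*Y²) = (66 + Y)*(Y + Y³))
1/(R + L(-31)) = 1/(413 - 31*(66 - 31 + (-31)³ + 66*(-31)²)) = 1/(413 - 31*(66 - 31 - 29791 + 66*961)) = 1/(413 - 31*(66 - 31 - 29791 + 63426)) = 1/(413 - 31*33670) = 1/(413 - 1043770) = 1/(-1043357) = -1/1043357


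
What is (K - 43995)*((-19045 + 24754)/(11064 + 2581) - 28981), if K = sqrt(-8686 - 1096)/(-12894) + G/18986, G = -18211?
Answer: 165156970634851058/129531985 + 197720018*I*sqrt(9782)/87969315 ≈ 1.275e+9 + 222.3*I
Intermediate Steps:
K = -18211/18986 - I*sqrt(9782)/12894 (K = sqrt(-8686 - 1096)/(-12894) - 18211/18986 = sqrt(-9782)*(-1/12894) - 18211*1/18986 = (I*sqrt(9782))*(-1/12894) - 18211/18986 = -I*sqrt(9782)/12894 - 18211/18986 = -18211/18986 - I*sqrt(9782)/12894 ≈ -0.95918 - 0.0076705*I)
(K - 43995)*((-19045 + 24754)/(11064 + 2581) - 28981) = ((-18211/18986 - I*sqrt(9782)/12894) - 43995)*((-19045 + 24754)/(11064 + 2581) - 28981) = (-835307281/18986 - I*sqrt(9782)/12894)*(5709/13645 - 28981) = (-835307281/18986 - I*sqrt(9782)/12894)*(-395440036/13645) = 165156970634851058/129531985 + 197720018*I*sqrt(9782)/87969315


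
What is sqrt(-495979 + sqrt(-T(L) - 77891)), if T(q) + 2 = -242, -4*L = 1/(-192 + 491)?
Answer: sqrt(-495979 + I*sqrt(77647)) ≈ 0.198 + 704.26*I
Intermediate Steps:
L = -1/1196 (L = -1/(4*(-192 + 491)) = -1/4/299 = -1/4*1/299 = -1/1196 ≈ -0.00083612)
T(q) = -244 (T(q) = -2 - 242 = -244)
sqrt(-495979 + sqrt(-T(L) - 77891)) = sqrt(-495979 + sqrt(-1*(-244) - 77891)) = sqrt(-495979 + sqrt(244 - 77891)) = sqrt(-495979 + sqrt(-77647)) = sqrt(-495979 + I*sqrt(77647))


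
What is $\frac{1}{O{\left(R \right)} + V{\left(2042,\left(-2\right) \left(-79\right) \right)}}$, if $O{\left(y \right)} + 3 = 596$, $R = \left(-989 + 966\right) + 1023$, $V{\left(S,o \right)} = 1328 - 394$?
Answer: $\frac{1}{1527} \approx 0.00065488$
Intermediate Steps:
$V{\left(S,o \right)} = 934$ ($V{\left(S,o \right)} = 1328 - 394 = 934$)
$R = 1000$ ($R = -23 + 1023 = 1000$)
$O{\left(y \right)} = 593$ ($O{\left(y \right)} = -3 + 596 = 593$)
$\frac{1}{O{\left(R \right)} + V{\left(2042,\left(-2\right) \left(-79\right) \right)}} = \frac{1}{593 + 934} = \frac{1}{1527}$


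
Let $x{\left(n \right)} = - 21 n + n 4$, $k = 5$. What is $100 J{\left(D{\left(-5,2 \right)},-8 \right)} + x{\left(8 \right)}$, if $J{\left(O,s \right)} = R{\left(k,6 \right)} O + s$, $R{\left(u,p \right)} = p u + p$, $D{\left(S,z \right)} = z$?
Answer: $6264$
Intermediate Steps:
$R{\left(u,p \right)} = p + p u$
$x{\left(n \right)} = - 17 n$ ($x{\left(n \right)} = - 21 n + 4 n = - 17 n$)
$J{\left(O,s \right)} = s + 36 O$ ($J{\left(O,s \right)} = 6 \left(1 + 5\right) O + s = 6 \cdot 6 O + s = 36 O + s = s + 36 O$)
$100 J{\left(D{\left(-5,2 \right)},-8 \right)} + x{\left(8 \right)} = 100 \left(-8 + 36 \cdot 2\right) - 136 = 100 \left(-8 + 72\right) - 136 = 100 \cdot 64 - 136 = 6400 - 136 = 6264$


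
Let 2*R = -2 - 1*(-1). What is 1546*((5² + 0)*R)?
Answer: -19325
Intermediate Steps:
R = -½ (R = (-2 - 1*(-1))/2 = (-2 + 1)/2 = (½)*(-1) = -½ ≈ -0.50000)
1546*((5² + 0)*R) = 1546*((5² + 0)*(-½)) = 1546*((25 + 0)*(-½)) = 1546*(25*(-½)) = 1546*(-25/2) = -19325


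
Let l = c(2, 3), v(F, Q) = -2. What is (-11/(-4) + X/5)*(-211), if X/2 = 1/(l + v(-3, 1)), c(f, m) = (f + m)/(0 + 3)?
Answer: -6541/20 ≈ -327.05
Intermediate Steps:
c(f, m) = f/3 + m/3 (c(f, m) = (f + m)/3 = (f + m)*(⅓) = f/3 + m/3)
l = 5/3 (l = (⅓)*2 + (⅓)*3 = ⅔ + 1 = 5/3 ≈ 1.6667)
X = -6 (X = 2/(5/3 - 2) = 2/(-⅓) = 2*(-3) = -6)
(-11/(-4) + X/5)*(-211) = (-11/(-4) - 6/5)*(-211) = (-11*(-¼) - 6*⅕)*(-211) = (11/4 - 6/5)*(-211) = (31/20)*(-211) = -6541/20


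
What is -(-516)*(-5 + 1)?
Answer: -2064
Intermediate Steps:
-(-516)*(-5 + 1) = -(-516)*(-4) = -516*4 = -2064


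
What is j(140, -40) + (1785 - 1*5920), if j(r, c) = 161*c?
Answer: -10575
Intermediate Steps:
j(140, -40) + (1785 - 1*5920) = 161*(-40) + (1785 - 1*5920) = -6440 + (1785 - 5920) = -6440 - 4135 = -10575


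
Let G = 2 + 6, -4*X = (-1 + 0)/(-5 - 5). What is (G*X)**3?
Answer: -1/125 ≈ -0.0080000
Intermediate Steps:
X = -1/40 (X = -(-1 + 0)/(4*(-5 - 5)) = -(-1)/(4*(-10)) = -(-1)*(-1)/(4*10) = -1/4*1/10 = -1/40 ≈ -0.025000)
G = 8
(G*X)**3 = (8*(-1/40))**3 = (-1/5)**3 = -1/125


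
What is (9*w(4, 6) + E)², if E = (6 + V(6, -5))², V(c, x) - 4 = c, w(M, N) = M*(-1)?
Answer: 48400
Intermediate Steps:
w(M, N) = -M
V(c, x) = 4 + c
E = 256 (E = (6 + (4 + 6))² = (6 + 10)² = 16² = 256)
(9*w(4, 6) + E)² = (9*(-1*4) + 256)² = (9*(-4) + 256)² = (-36 + 256)² = 220² = 48400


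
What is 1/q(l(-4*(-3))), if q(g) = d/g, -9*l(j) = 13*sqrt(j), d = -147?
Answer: 26*sqrt(3)/1323 ≈ 0.034039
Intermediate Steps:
l(j) = -13*sqrt(j)/9
q(g) = -147/g
1/q(l(-4*(-3))) = 1/(-147*(-3*sqrt(3)/26)) = 1/(-(-441)*sqrt(3)/26) = 1/(441*sqrt(3)/26) = 26*sqrt(3)/1323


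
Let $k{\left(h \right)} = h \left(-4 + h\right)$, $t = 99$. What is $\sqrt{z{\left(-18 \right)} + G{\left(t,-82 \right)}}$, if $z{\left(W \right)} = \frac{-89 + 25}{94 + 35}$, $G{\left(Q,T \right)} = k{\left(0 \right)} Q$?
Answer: $\frac{8 i \sqrt{129}}{129} \approx 0.70436 i$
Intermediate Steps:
$G{\left(Q,T \right)} = 0$ ($G{\left(Q,T \right)} = 0 \left(-4 + 0\right) Q = 0 \left(-4\right) Q = 0 Q = 0$)
$z{\left(W \right)} = - \frac{64}{129}$
$\sqrt{z{\left(-18 \right)} + G{\left(t,-82 \right)}} = \sqrt{- \frac{64}{129} + 0} = \sqrt{- \frac{64}{129}} = \frac{8 i \sqrt{129}}{129}$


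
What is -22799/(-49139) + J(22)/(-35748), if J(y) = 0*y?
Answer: 22799/49139 ≈ 0.46397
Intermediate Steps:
J(y) = 0
-22799/(-49139) + J(22)/(-35748) = -22799/(-49139) + 0/(-35748) = -22799*(-1/49139) + 0*(-1/35748) = 22799/49139 + 0 = 22799/49139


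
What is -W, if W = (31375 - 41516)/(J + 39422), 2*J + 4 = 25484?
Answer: 10141/52162 ≈ 0.19441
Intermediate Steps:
J = 12740 (J = -2 + (½)*25484 = -2 + 12742 = 12740)
W = -10141/52162 (W = (31375 - 41516)/(12740 + 39422) = -10141/52162 ≈ -0.19441)
-W = -1*(-10141/52162) = 10141/52162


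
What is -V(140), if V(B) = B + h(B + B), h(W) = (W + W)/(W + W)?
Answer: -141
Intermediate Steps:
h(W) = 1 (h(W) = (2*W)/((2*W)) = (2*W)*(1/(2*W)) = 1)
V(B) = 1 + B (V(B) = B + 1 = 1 + B)
-V(140) = -(1 + 140) = -1*141 = -141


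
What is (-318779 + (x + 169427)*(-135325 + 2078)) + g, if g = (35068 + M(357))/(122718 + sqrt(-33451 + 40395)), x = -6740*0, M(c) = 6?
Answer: -4473515414699436483/198153955 - 1846*sqrt(434)/198153955 ≈ -2.2576e+10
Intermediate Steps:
x = 0
g = 35074/(122718 + 4*sqrt(434)) (g = (35068 + 6)/(122718 + sqrt(-33451 + 40395)) = 35074/(122718 + sqrt(6944)) = 35074/(122718 + 4*sqrt(434)) ≈ 0.28562)
(-318779 + (x + 169427)*(-135325 + 2078)) + g = (-318779 + (0 + 169427)*(-135325 + 2078)) + (56634357/198153955 - 1846*sqrt(434)/198153955) = (-318779 + 169427*(-133247)) + (56634357/198153955 - 1846*sqrt(434)/198153955) = (-318779 - 22575639469) + (56634357/198153955 - 1846*sqrt(434)/198153955) = -22575958248 + (56634357/198153955 - 1846*sqrt(434)/198153955) = -4473515414699436483/198153955 - 1846*sqrt(434)/198153955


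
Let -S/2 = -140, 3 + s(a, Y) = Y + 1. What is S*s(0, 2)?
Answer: 0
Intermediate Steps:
s(a, Y) = -2 + Y (s(a, Y) = -3 + (Y + 1) = -3 + (1 + Y) = -2 + Y)
S = 280 (S = -2*(-140) = 280)
S*s(0, 2) = 280*(-2 + 2) = 280*0 = 0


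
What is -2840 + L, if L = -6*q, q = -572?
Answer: 592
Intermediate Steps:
L = 3432 (L = -6*(-572) = 3432)
-2840 + L = -2840 + 3432 = 592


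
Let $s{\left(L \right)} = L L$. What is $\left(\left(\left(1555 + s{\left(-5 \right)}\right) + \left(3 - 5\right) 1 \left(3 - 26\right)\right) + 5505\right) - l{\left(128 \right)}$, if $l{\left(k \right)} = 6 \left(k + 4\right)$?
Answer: $6339$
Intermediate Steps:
$s{\left(L \right)} = L^{2}$
$l{\left(k \right)} = 24 + 6 k$ ($l{\left(k \right)} = 6 \left(4 + k\right) = 24 + 6 k$)
$\left(\left(\left(1555 + s{\left(-5 \right)}\right) + \left(3 - 5\right) 1 \left(3 - 26\right)\right) + 5505\right) - l{\left(128 \right)} = \left(\left(\left(1555 + \left(-5\right)^{2}\right) + \left(3 - 5\right) 1 \left(3 - 26\right)\right) + 5505\right) - \left(24 + 6 \cdot 128\right) = \left(\left(\left(1555 + 25\right) + \left(-2\right) 1 \left(-23\right)\right) + 5505\right) - \left(24 + 768\right) = \left(\left(1580 - -46\right) + 5505\right) - 792 = \left(\left(1580 + 46\right) + 5505\right) - 792 = \left(1626 + 5505\right) - 792 = 7131 - 792 = 6339$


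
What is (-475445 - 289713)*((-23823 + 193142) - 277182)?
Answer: 82532237354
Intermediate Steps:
(-475445 - 289713)*((-23823 + 193142) - 277182) = -765158*(169319 - 277182) = -765158*(-107863) = 82532237354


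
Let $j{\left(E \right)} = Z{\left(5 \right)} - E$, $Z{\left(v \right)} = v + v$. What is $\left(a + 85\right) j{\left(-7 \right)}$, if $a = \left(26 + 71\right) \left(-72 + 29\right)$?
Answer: $-69462$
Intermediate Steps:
$a = -4171$ ($a = 97 \left(-43\right) = -4171$)
$Z{\left(v \right)} = 2 v$
$j{\left(E \right)} = 10 - E$ ($j{\left(E \right)} = 2 \cdot 5 - E = 10 - E$)
$\left(a + 85\right) j{\left(-7 \right)} = \left(-4171 + 85\right) \left(10 - -7\right) = - 4086 \left(10 + 7\right) = \left(-4086\right) 17 = -69462$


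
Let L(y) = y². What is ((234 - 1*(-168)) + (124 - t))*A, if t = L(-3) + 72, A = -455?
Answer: -202475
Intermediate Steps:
t = 81 (t = (-3)² + 72 = 9 + 72 = 81)
((234 - 1*(-168)) + (124 - t))*A = ((234 - 1*(-168)) + (124 - 1*81))*(-455) = ((234 + 168) + (124 - 81))*(-455) = (402 + 43)*(-455) = 445*(-455) = -202475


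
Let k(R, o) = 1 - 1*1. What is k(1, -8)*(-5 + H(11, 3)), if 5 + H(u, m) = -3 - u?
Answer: 0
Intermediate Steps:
k(R, o) = 0 (k(R, o) = 1 - 1 = 0)
H(u, m) = -8 - u (H(u, m) = -5 + (-3 - u) = -8 - u)
k(1, -8)*(-5 + H(11, 3)) = 0*(-5 + (-8 - 1*11)) = 0*(-5 + (-8 - 11)) = 0*(-5 - 19) = 0*(-24) = 0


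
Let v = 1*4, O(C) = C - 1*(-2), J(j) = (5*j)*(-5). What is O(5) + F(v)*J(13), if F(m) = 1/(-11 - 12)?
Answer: 486/23 ≈ 21.130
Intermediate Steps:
J(j) = -25*j
O(C) = 2 + C (O(C) = C + 2 = 2 + C)
v = 4
F(m) = -1/23 (F(m) = 1/(-23) = -1/23)
O(5) + F(v)*J(13) = (2 + 5) - (-25)*13/23 = 7 - 1/23*(-325) = 7 + 325/23 = 486/23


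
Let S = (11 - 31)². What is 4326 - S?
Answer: 3926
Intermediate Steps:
S = 400 (S = (-20)² = 400)
4326 - S = 4326 - 1*400 = 4326 - 400 = 3926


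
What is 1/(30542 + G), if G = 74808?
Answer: 1/105350 ≈ 9.4922e-6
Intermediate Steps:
1/(30542 + G) = 1/(30542 + 74808) = 1/105350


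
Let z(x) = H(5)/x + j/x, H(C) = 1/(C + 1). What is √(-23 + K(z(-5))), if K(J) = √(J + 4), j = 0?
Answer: √(-20700 + 30*√3570)/30 ≈ 4.5835*I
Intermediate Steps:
H(C) = 1/(1 + C)
z(x) = 1/(6*x) (z(x) = 1/((1 + 5)*x) + 0/x = 1/(6*x) + 0 = 1/(6*x))
K(J) = √(4 + J)
√(-23 + K(z(-5))) = √(-23 + √(4 + (⅙)/(-5))) = √(-23 + √(4 + (⅙)*(-⅕))) = √(-23 + √(4 - 1/30)) = √(-23 + √(119/30)) = √(-23 + √3570/30)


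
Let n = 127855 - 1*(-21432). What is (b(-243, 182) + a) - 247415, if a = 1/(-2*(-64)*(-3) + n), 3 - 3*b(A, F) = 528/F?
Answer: -3352515605995/13550173 ≈ -2.4742e+5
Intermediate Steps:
n = 149287 (n = 127855 + 21432 = 149287)
b(A, F) = 1 - 176/F
a = 1/148903 (a = 1/(-2*(-64)*(-3) + 149287) = 1/(128*(-3) + 149287) = 1/(-384 + 149287) = 1/148903 ≈ 6.7158e-6)
(b(-243, 182) + a) - 247415 = ((-176 + 182)/182 + 1/148903) - 247415 = ((1/182)*6 + 1/148903) - 247415 = (3/91 + 1/148903) - 247415 = 446800/13550173 - 247415 = -3352515605995/13550173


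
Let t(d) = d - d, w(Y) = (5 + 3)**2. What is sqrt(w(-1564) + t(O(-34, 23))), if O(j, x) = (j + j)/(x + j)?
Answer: 8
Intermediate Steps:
w(Y) = 64 (w(Y) = 8**2 = 64)
O(j, x) = 2*j/(j + x) (O(j, x) = (2*j)/(j + x) = 2*j/(j + x))
t(d) = 0
sqrt(w(-1564) + t(O(-34, 23))) = sqrt(64 + 0) = sqrt(64) = 8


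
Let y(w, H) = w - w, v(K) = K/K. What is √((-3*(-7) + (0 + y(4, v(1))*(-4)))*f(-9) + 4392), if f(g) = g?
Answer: 3*√467 ≈ 64.831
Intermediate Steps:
v(K) = 1
y(w, H) = 0
√((-3*(-7) + (0 + y(4, v(1))*(-4)))*f(-9) + 4392) = √((-3*(-7) + (0 + 0*(-4)))*(-9) + 4392) = √((21 + (0 + 0))*(-9) + 4392) = √((21 + 0)*(-9) + 4392) = √(21*(-9) + 4392) = √(-189 + 4392) = √4203 = 3*√467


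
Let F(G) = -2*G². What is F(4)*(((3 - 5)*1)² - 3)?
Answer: -32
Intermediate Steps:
F(4)*(((3 - 5)*1)² - 3) = (-2*4²)*(((3 - 5)*1)² - 3) = (-2*16)*((-2*1)² - 3) = -32*((-2)² - 3) = -32*(4 - 3) = -32*1 = -32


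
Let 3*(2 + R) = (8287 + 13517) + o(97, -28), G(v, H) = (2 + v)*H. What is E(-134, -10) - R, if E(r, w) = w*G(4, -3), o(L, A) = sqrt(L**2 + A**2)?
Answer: -7086 - sqrt(10193)/3 ≈ -7119.7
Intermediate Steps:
G(v, H) = H*(2 + v)
o(L, A) = sqrt(A**2 + L**2)
E(r, w) = -18*w (E(r, w) = w*(-3*(2 + 4)) = w*(-3*6) = w*(-18) = -18*w)
R = 7266 + sqrt(10193)/3 (R = -2 + ((8287 + 13517) + sqrt((-28)**2 + 97**2))/3 = -2 + (21804 + sqrt(784 + 9409))/3 = -2 + (21804 + sqrt(10193))/3 = -2 + (7268 + sqrt(10193)/3) = 7266 + sqrt(10193)/3 ≈ 7299.7)
E(-134, -10) - R = -18*(-10) - (7266 + sqrt(10193)/3) = 180 + (-7266 - sqrt(10193)/3) = -7086 - sqrt(10193)/3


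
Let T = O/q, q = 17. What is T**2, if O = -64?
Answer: 4096/289 ≈ 14.173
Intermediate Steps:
T = -64/17 ≈ -3.7647
T**2 = (-64/17)**2 = 4096/289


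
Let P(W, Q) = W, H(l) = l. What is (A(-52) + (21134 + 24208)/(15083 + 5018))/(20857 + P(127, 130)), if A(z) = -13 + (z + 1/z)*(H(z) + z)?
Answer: 108530439/421799384 ≈ 0.25730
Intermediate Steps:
A(z) = -13 + 2*z*(z + 1/z) (A(z) = -13 + (z + 1/z)*(z + z) = -13 + (z + 1/z)*(2*z) = -13 + 2*z*(z + 1/z))
(A(-52) + (21134 + 24208)/(15083 + 5018))/(20857 + P(127, 130)) = ((-11 + 2*(-52)²) + (21134 + 24208)/(15083 + 5018))/(20857 + 127) = ((-11 + 2*2704) + 45342/20101)/20984 = ((-11 + 5408) + 45342*(1/20101))*(1/20984) = (5397 + 45342/20101)*(1/20984) = (108530439/20101)*(1/20984) = 108530439/421799384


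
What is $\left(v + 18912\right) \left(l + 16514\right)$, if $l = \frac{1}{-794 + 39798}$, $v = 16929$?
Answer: $\frac{23085620234937}{39004} \approx 5.9188 \cdot 10^{8}$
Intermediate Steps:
$l = \frac{1}{39004} \approx 2.5638 \cdot 10^{-5}$
$\left(v + 18912\right) \left(l + 16514\right) = \left(16929 + 18912\right) \left(\frac{1}{39004} + 16514\right) = 35841 \cdot \frac{644112057}{39004} = \frac{23085620234937}{39004}$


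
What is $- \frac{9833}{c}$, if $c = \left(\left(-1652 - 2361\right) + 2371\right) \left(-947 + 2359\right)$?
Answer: $\frac{9833}{2318504} \approx 0.0042411$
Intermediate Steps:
$c = -2318504$ ($c = \left(\left(-1652 - 2361\right) + 2371\right) 1412 = \left(-4013 + 2371\right) 1412 = \left(-1642\right) 1412 = -2318504$)
$- \frac{9833}{c} = - \frac{9833}{-2318504} = \left(-9833\right) \left(- \frac{1}{2318504}\right) = \frac{9833}{2318504}$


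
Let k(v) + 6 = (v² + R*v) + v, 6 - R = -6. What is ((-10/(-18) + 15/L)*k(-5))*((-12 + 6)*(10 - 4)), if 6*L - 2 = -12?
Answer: -13984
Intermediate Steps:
R = 12 (R = 6 - 1*(-6) = 6 + 6 = 12)
L = -5/3 (L = ⅓ + (⅙)*(-12) = ⅓ - 2 = -5/3 ≈ -1.6667)
k(v) = -6 + v² + 13*v (k(v) = -6 + ((v² + 12*v) + v) = -6 + (v² + 13*v) = -6 + v² + 13*v)
((-10/(-18) + 15/L)*k(-5))*((-12 + 6)*(10 - 4)) = ((-10/(-18) + 15/(-5/3))*(-6 + (-5)² + 13*(-5)))*((-12 + 6)*(10 - 4)) = ((-10*(-1/18) + 15*(-⅗))*(-6 + 25 - 65))*(-6*6) = ((5/9 - 9)*(-46))*(-36) = -76/9*(-46)*(-36) = (3496/9)*(-36) = -13984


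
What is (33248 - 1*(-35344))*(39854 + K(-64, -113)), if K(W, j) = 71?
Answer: 2738535600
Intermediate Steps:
(33248 - 1*(-35344))*(39854 + K(-64, -113)) = (33248 - 1*(-35344))*(39854 + 71) = (33248 + 35344)*39925 = 68592*39925 = 2738535600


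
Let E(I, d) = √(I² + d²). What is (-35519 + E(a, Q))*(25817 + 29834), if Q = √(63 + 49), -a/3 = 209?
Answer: -1976667869 + 55651*√393241 ≈ -1.9418e+9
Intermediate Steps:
a = -627 (a = -3*209 = -627)
Q = 4*√7 (Q = √112 = 4*√7 ≈ 10.583)
(-35519 + E(a, Q))*(25817 + 29834) = (-35519 + √((-627)² + (4*√7)²))*(25817 + 29834) = (-35519 + √(393129 + 112))*55651 = (-35519 + √393241)*55651 = -1976667869 + 55651*√393241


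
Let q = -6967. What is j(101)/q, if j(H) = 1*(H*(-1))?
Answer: 101/6967 ≈ 0.014497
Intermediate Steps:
j(H) = -H (j(H) = 1*(-H) = -H)
j(101)/q = -1*101/(-6967) = -101*(-1/6967) = 101/6967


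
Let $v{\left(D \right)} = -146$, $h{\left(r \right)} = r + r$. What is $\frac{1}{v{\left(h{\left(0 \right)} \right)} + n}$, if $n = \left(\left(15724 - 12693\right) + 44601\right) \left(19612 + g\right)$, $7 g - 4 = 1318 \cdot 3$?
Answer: $\frac{7}{6727637922} \approx 1.0405 \cdot 10^{-9}$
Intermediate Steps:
$h{\left(r \right)} = 2 r$
$g = \frac{3958}{7}$ ($g = \frac{4}{7} + \frac{1318 \cdot 3}{7} = \frac{4}{7} + \frac{1}{7} \cdot 3954 = \frac{4}{7} + \frac{3954}{7} = \frac{3958}{7} \approx 565.43$)
$n = \frac{6727638944}{7}$ ($n = \left(\left(15724 - 12693\right) + 44601\right) \left(19612 + \frac{3958}{7}\right) = \left(\left(15724 - 12693\right) + 44601\right) \frac{141242}{7} = \left(3031 + 44601\right) \frac{141242}{7} = 47632 \cdot \frac{141242}{7} = \frac{6727638944}{7} \approx 9.6109 \cdot 10^{8}$)
$\frac{1}{v{\left(h{\left(0 \right)} \right)} + n} = \frac{1}{-146 + \frac{6727638944}{7}} = \frac{1}{\frac{6727637922}{7}} = \frac{7}{6727637922}$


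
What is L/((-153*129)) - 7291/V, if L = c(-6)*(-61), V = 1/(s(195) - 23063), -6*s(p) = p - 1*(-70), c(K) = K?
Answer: 2216785525565/13158 ≈ 1.6847e+8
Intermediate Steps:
s(p) = -35/3 - p/6 (s(p) = -(p - 1*(-70))/6 = -(p + 70)/6 = -(70 + p)/6 = -35/3 - p/6)
V = -6/138643 (V = 1/((-35/3 - ⅙*195) - 23063) = 1/((-35/3 - 65/2) - 23063) = 1/(-265/6 - 23063) = 1/(-138643/6) = -6/138643 ≈ -4.3277e-5)
L = 366 (L = -6*(-61) = 366)
L/((-153*129)) - 7291/V = 366/((-153*129)) - 7291/(-6/138643) = 366/(-19737) - 7291*(-138643/6) = 366*(-1/19737) + 1010846113/6 = -122/6579 + 1010846113/6 = 2216785525565/13158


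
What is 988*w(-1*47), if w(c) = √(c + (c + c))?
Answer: 988*I*√141 ≈ 11732.0*I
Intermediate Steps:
w(c) = √3*√c (w(c) = √(c + 2*c) = √(3*c) = √3*√c)
988*w(-1*47) = 988*(√3*√(-1*47)) = 988*(√3*√(-47)) = 988*(√3*(I*√47)) = 988*(I*√141) = 988*I*√141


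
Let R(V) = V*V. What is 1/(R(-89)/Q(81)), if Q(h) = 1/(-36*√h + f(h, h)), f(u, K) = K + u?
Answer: -1/1283202 ≈ -7.7930e-7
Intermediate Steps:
R(V) = V²
Q(h) = 1/(-36*√h + 2*h) (Q(h) = 1/(-36*√h + (h + h)) = 1/(-36*√h + 2*h))
1/(R(-89)/Q(81)) = 1/((-89)²/((1/(2*(81 - 18*√81))))) = 1/(7921/((1/(2*(81 - 18*9))))) = 1/(7921/((1/(2*(81 - 162))))) = 1/(7921/(((½)/(-81)))) = 1/(7921/(((½)*(-1/81)))) = 1/(7921/(-1/162)) = 1/(7921*(-162)) = 1/(-1283202) = -1/1283202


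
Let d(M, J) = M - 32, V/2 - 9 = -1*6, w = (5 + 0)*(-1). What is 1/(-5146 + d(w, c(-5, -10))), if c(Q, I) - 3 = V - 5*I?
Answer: -1/5183 ≈ -0.00019294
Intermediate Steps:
w = -5 (w = 5*(-1) = -5)
V = 6 (V = 18 + 2*(-1*6) = 18 + 2*(-6) = 18 - 12 = 6)
c(Q, I) = 9 - 5*I (c(Q, I) = 3 + (6 - 5*I) = 9 - 5*I)
d(M, J) = -32 + M
1/(-5146 + d(w, c(-5, -10))) = 1/(-5146 + (-32 - 5)) = 1/(-5146 - 37) = 1/(-5183) = -1/5183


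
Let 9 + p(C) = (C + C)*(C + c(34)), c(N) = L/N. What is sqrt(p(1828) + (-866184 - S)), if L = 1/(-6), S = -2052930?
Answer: sqrt(20469576291)/51 ≈ 2805.3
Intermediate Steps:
L = -1/6 ≈ -0.16667
c(N) = -1/(6*N)
p(C) = -9 + 2*C*(-1/204 + C) (p(C) = -9 + (C + C)*(C - 1/6/34) = -9 + (2*C)*(C - 1/6*1/34) = -9 + (2*C)*(C - 1/204) = -9 + (2*C)*(-1/204 + C) = -9 + 2*C*(-1/204 + C))
sqrt(p(1828) + (-866184 - S)) = sqrt((-9 + 2*1828**2 - 1/102*1828) + (-866184 - 1*(-2052930))) = sqrt((-9 + 2*3341584 - 914/51) + (-866184 + 2052930)) = sqrt((-9 + 6683168 - 914/51) + 1186746) = sqrt(340840195/51 + 1186746) = sqrt(401364241/51) = sqrt(20469576291)/51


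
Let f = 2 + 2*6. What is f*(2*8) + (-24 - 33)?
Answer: 167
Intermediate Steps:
f = 14 (f = 2 + 12 = 14)
f*(2*8) + (-24 - 33) = 14*(2*8) + (-24 - 33) = 14*16 - 57 = 224 - 57 = 167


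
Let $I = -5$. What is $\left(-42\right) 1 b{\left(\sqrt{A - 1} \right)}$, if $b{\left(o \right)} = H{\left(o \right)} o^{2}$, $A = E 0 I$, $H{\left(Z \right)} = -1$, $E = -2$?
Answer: $-42$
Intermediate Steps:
$A = 0$ ($A = \left(-2\right) 0 \left(-5\right) = 0 \left(-5\right) = 0$)
$b{\left(o \right)} = - o^{2}$
$\left(-42\right) 1 b{\left(\sqrt{A - 1} \right)} = \left(-42\right) 1 \left(- \left(\sqrt{0 - 1}\right)^{2}\right) = - 42 \left(- \left(\sqrt{-1}\right)^{2}\right) = - 42 \left(- i^{2}\right) = - 42 \left(\left(-1\right) \left(-1\right)\right) = \left(-42\right) 1 = -42$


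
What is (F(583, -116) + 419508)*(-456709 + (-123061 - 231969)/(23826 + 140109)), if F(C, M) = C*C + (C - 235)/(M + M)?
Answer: -22742663468792299/65574 ≈ -3.4682e+11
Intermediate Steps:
F(C, M) = C² + (-235 + C)/(2*M) (F(C, M) = C² + (-235 + C)/((2*M)) = C² + (-235 + C)*(1/(2*M)) = C² + (-235 + C)/(2*M))
(F(583, -116) + 419508)*(-456709 + (-123061 - 231969)/(23826 + 140109)) = ((½)*(-235 + 583 + 2*(-116)*583²)/(-116) + 419508)*(-456709 + (-123061 - 231969)/(23826 + 140109)) = ((½)*(-1/116)*(-235 + 583 + 2*(-116)*339889) + 419508)*(-456709 - 355030/163935) = ((½)*(-1/116)*(-235 + 583 - 78854248) + 419508)*(-456709 - 355030*1/163935) = ((½)*(-1/116)*(-78853900) + 419508)*(-456709 - 71006/32787) = (679775/2 + 419508)*(-14974188989/32787) = (1518791/2)*(-14974188989/32787) = -22742663468792299/65574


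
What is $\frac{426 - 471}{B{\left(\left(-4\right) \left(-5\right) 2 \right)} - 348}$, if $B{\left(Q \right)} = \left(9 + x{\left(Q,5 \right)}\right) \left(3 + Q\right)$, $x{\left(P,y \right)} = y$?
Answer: $- \frac{45}{254} \approx -0.17717$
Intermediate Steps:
$B{\left(Q \right)} = 42 + 14 Q$ ($B{\left(Q \right)} = \left(9 + 5\right) \left(3 + Q\right) = 14 \left(3 + Q\right) = 42 + 14 Q$)
$\frac{426 - 471}{B{\left(\left(-4\right) \left(-5\right) 2 \right)} - 348} = \frac{426 - 471}{\left(42 + 14 \left(-4\right) \left(-5\right) 2\right) - 348} = - \frac{45}{\left(42 + 14 \cdot 20 \cdot 2\right) - 348} = - \frac{45}{\left(42 + 14 \cdot 40\right) - 348} = - \frac{45}{\left(42 + 560\right) - 348} = - \frac{45}{602 - 348} = - \frac{45}{254}$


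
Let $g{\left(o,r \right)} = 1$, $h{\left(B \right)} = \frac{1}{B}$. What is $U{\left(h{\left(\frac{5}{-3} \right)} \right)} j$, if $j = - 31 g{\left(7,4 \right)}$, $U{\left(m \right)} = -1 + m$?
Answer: $\frac{248}{5} \approx 49.6$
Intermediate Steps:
$j = -31$ ($j = \left(-31\right) 1 = -31$)
$U{\left(h{\left(\frac{5}{-3} \right)} \right)} j = \left(-1 + \frac{1}{5 \frac{1}{-3}}\right) \left(-31\right) = \left(-1 + \frac{1}{5 \left(- \frac{1}{3}\right)}\right) \left(-31\right) = \left(-1 + \frac{1}{- \frac{5}{3}}\right) \left(-31\right) = \left(-1 - \frac{3}{5}\right) \left(-31\right) = \left(- \frac{8}{5}\right) \left(-31\right) = \frac{248}{5}$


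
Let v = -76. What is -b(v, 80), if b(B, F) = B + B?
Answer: 152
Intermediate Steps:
b(B, F) = 2*B
-b(v, 80) = -2*(-76) = -1*(-152) = 152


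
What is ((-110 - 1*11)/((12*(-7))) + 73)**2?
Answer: 39100009/7056 ≈ 5541.4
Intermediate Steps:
((-110 - 1*11)/((12*(-7))) + 73)**2 = ((-110 - 11)/(-84) + 73)**2 = (-121*(-1/84) + 73)**2 = (121/84 + 73)**2 = (6253/84)**2 = 39100009/7056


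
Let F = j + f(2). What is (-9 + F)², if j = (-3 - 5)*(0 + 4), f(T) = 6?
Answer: 1225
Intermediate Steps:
j = -32 (j = -8*4 = -32)
F = -26 (F = -32 + 6 = -26)
(-9 + F)² = (-9 - 26)² = (-35)² = 1225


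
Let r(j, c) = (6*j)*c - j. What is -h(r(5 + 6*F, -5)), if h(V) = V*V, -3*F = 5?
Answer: -24025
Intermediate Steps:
F = -5/3 (F = -1/3*5 = -5/3 ≈ -1.6667)
r(j, c) = -j + 6*c*j (r(j, c) = 6*c*j - j = -j + 6*c*j)
h(V) = V**2
-h(r(5 + 6*F, -5)) = -((5 + 6*(-5/3))*(-1 + 6*(-5)))**2 = -((5 - 10)*(-1 - 30))**2 = -(-5*(-31))**2 = -1*155**2 = -1*24025 = -24025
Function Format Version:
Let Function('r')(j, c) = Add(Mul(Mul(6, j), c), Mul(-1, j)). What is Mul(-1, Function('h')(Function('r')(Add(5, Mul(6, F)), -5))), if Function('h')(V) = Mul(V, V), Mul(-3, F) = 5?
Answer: -24025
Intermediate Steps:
F = Rational(-5, 3) (F = Mul(Rational(-1, 3), 5) = Rational(-5, 3) ≈ -1.6667)
Function('r')(j, c) = Add(Mul(-1, j), Mul(6, c, j)) (Function('r')(j, c) = Add(Mul(6, c, j), Mul(-1, j)) = Add(Mul(-1, j), Mul(6, c, j)))
Function('h')(V) = Pow(V, 2)
Mul(-1, Function('h')(Function('r')(Add(5, Mul(6, F)), -5))) = Mul(-1, Pow(Mul(Add(5, Mul(6, Rational(-5, 3))), Add(-1, Mul(6, -5))), 2)) = Mul(-1, Pow(Mul(Add(5, -10), Add(-1, -30)), 2)) = Mul(-1, Pow(Mul(-5, -31), 2)) = Mul(-1, Pow(155, 2)) = Mul(-1, 24025) = -24025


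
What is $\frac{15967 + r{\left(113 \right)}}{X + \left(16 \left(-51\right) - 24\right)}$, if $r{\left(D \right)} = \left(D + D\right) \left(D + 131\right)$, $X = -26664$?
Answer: $- \frac{71111}{27504} \approx -2.5855$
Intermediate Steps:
$r{\left(D \right)} = 2 D \left(131 + D\right)$
$\frac{15967 + r{\left(113 \right)}}{X + \left(16 \left(-51\right) - 24\right)} = \frac{15967 + 2 \cdot 113 \left(131 + 113\right)}{-26664 + \left(16 \left(-51\right) - 24\right)} = \frac{15967 + 2 \cdot 113 \cdot 244}{-26664 - 840} = \frac{15967 + 55144}{-26664 - 840} = \frac{71111}{-27504} = 71111 \left(- \frac{1}{27504}\right) = - \frac{71111}{27504}$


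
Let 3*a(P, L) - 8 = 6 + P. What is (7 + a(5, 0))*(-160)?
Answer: -6400/3 ≈ -2133.3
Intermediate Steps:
a(P, L) = 14/3 + P/3 (a(P, L) = 8/3 + (6 + P)/3 = 8/3 + (2 + P/3) = 14/3 + P/3)
(7 + a(5, 0))*(-160) = (7 + (14/3 + (⅓)*5))*(-160) = (7 + (14/3 + 5/3))*(-160) = (7 + 19/3)*(-160) = (40/3)*(-160) = -6400/3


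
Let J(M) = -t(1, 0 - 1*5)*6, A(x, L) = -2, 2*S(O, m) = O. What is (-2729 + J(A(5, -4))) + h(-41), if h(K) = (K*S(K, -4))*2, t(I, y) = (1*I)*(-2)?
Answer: -1036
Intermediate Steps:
t(I, y) = -2*I (t(I, y) = I*(-2) = -2*I)
S(O, m) = O/2
J(M) = 12 (J(M) = -(-2)*6 = -1*(-2)*6 = 2*6 = 12)
h(K) = K² (h(K) = (K*(K/2))*2 = (K²/2)*2 = K²)
(-2729 + J(A(5, -4))) + h(-41) = (-2729 + 12) + (-41)² = -2717 + 1681 = -1036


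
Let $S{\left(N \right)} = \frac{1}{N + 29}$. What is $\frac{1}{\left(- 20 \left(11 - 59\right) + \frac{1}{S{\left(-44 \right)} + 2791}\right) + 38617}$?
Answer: $\frac{41864}{1656851543} \approx 2.5267 \cdot 10^{-5}$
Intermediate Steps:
$S{\left(N \right)} = \frac{1}{29 + N}$
$\frac{1}{\left(- 20 \left(11 - 59\right) + \frac{1}{S{\left(-44 \right)} + 2791}\right) + 38617} = \frac{1}{\left(- 20 \left(11 - 59\right) + \frac{1}{\frac{1}{29 - 44} + 2791}\right) + 38617} = \frac{1}{\left(\left(-20\right) \left(-48\right) + \frac{1}{\frac{1}{-15} + 2791}\right) + 38617} = \frac{1}{\left(960 + \frac{1}{- \frac{1}{15} + 2791}\right) + 38617} = \frac{1}{\left(960 + \frac{1}{\frac{41864}{15}}\right) + 38617} = \frac{1}{\left(960 + \frac{15}{41864}\right) + 38617} = \frac{1}{\frac{40189455}{41864} + 38617} = \frac{1}{\frac{1656851543}{41864}} = \frac{41864}{1656851543}$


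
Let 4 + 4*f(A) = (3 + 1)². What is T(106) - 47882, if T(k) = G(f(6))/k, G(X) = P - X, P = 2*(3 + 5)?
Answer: -5075479/106 ≈ -47882.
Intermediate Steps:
P = 16 (P = 2*8 = 16)
f(A) = 3 (f(A) = -1 + (3 + 1)²/4 = -1 + (¼)*4² = -1 + (¼)*16 = -1 + 4 = 3)
G(X) = 16 - X
T(k) = 13/k (T(k) = (16 - 1*3)/k = (16 - 3)/k = 13/k)
T(106) - 47882 = 13/106 - 47882 = -5075479/106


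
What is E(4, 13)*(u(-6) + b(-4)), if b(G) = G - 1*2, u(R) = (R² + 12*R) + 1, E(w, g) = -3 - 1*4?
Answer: 287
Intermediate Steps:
E(w, g) = -7 (E(w, g) = -3 - 4 = -7)
u(R) = 1 + R² + 12*R
b(G) = -2 + G (b(G) = G - 2 = -2 + G)
E(4, 13)*(u(-6) + b(-4)) = -7*((1 + (-6)² + 12*(-6)) + (-2 - 4)) = -7*((1 + 36 - 72) - 6) = -7*(-35 - 6) = -7*(-41) = 287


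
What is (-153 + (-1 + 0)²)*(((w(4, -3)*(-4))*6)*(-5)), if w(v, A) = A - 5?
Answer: 145920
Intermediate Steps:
w(v, A) = -5 + A
(-153 + (-1 + 0)²)*(((w(4, -3)*(-4))*6)*(-5)) = (-153 + (-1 + 0)²)*((((-5 - 3)*(-4))*6)*(-5)) = (-153 + (-1)²)*((-8*(-4)*6)*(-5)) = (-153 + 1)*((32*6)*(-5)) = -29184*(-5) = -152*(-960) = 145920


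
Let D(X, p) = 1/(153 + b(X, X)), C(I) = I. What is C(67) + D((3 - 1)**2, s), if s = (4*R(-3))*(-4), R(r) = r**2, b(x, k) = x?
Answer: 10520/157 ≈ 67.006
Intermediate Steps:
s = -144 (s = (4*(-3)**2)*(-4) = (4*9)*(-4) = 36*(-4) = -144)
D(X, p) = 1/(153 + X)
C(67) + D((3 - 1)**2, s) = 67 + 1/(153 + (3 - 1)**2) = 67 + 1/(153 + 2**2) = 67 + 1/(153 + 4) = 67 + 1/157 = 10520/157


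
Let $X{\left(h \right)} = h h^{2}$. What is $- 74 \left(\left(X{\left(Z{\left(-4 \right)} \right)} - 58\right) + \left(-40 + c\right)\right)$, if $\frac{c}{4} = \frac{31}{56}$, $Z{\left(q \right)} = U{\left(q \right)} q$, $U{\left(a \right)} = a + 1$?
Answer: $- \frac{845487}{7} \approx -1.2078 \cdot 10^{5}$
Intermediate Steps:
$U{\left(a \right)} = 1 + a$
$Z{\left(q \right)} = q \left(1 + q\right)$ ($Z{\left(q \right)} = \left(1 + q\right) q = q \left(1 + q\right)$)
$c = \frac{31}{14}$ ($c = 4 \cdot \frac{31}{56} = \frac{31}{14} \approx 2.2143$)
$X{\left(h \right)} = h^{3}$
$- 74 \left(\left(X{\left(Z{\left(-4 \right)} \right)} - 58\right) + \left(-40 + c\right)\right) = - 74 \left(\left(\left(- 4 \left(1 - 4\right)\right)^{3} - 58\right) + \left(-40 + \frac{31}{14}\right)\right) = - 74 \left(\left(\left(\left(-4\right) \left(-3\right)\right)^{3} - 58\right) - \frac{529}{14}\right) = - 74 \left(\left(12^{3} - 58\right) - \frac{529}{14}\right) = - 74 \left(\left(1728 - 58\right) - \frac{529}{14}\right) = - 74 \left(1670 - \frac{529}{14}\right) = \left(-74\right) \frac{22851}{14} = - \frac{845487}{7}$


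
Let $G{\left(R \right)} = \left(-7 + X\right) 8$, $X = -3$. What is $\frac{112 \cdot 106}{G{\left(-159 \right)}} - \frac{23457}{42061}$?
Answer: $- \frac{31326547}{210305} \approx -148.96$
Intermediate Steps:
$G{\left(R \right)} = -80$ ($G{\left(R \right)} = \left(-7 - 3\right) 8 = \left(-10\right) 8 = -80$)
$\frac{112 \cdot 106}{G{\left(-159 \right)}} - \frac{23457}{42061} = \frac{112 \cdot 106}{-80} - \frac{23457}{42061} = 11872 \left(- \frac{1}{80}\right) - \frac{23457}{42061} = - \frac{742}{5} - \frac{23457}{42061} = - \frac{31326547}{210305}$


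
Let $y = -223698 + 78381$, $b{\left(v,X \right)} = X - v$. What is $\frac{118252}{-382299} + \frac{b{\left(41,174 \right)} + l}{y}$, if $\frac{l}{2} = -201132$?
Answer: $\frac{15172250365}{6172727087} \approx 2.458$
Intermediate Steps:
$l = -402264$ ($l = 2 \left(-201132\right) = -402264$)
$y = -145317$
$\frac{118252}{-382299} + \frac{b{\left(41,174 \right)} + l}{y} = \frac{118252}{-382299} + \frac{\left(174 - 41\right) - 402264}{-145317} = 118252 \left(- \frac{1}{382299}\right) + \left(\left(174 - 41\right) - 402264\right) \left(- \frac{1}{145317}\right) = - \frac{118252}{382299} + \left(133 - 402264\right) \left(- \frac{1}{145317}\right) = - \frac{118252}{382299} - - \frac{402131}{145317} = - \frac{118252}{382299} + \frac{402131}{145317} = \frac{15172250365}{6172727087}$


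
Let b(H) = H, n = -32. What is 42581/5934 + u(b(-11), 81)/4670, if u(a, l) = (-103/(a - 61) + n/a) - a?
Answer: 26260647001/3657954960 ≈ 7.1791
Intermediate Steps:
u(a, l) = -a - 103/(-61 + a) - 32/a (u(a, l) = (-103/(a - 61) - 32/a) - a = (-103/(-61 + a) - 32/a) - a = -a - 103/(-61 + a) - 32/a)
42581/5934 + u(b(-11), 81)/4670 = 42581/5934 + ((1952 - 1*(-11)³ - 135*(-11) + 61*(-11)²)/((-11)*(-61 - 11)))/4670 = 42581*(1/5934) - 1/11*(1952 - 1*(-1331) + 1485 + 61*121)/(-72)*(1/4670) = 42581/5934 - 1/11*(-1/72)*(1952 + 1331 + 1485 + 7381)*(1/4670) = 42581/5934 - 1/11*(-1/72)*12149*(1/4670) = 42581/5934 + (12149/792)*(1/4670) = 42581/5934 + 12149/3698640 = 26260647001/3657954960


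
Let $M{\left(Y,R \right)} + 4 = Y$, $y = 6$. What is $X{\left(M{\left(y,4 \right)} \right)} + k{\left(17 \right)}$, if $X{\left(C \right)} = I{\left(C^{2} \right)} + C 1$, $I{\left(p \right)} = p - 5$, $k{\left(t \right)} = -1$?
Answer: $0$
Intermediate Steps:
$M{\left(Y,R \right)} = -4 + Y$
$I{\left(p \right)} = -5 + p$
$X{\left(C \right)} = -5 + C + C^{2}$ ($X{\left(C \right)} = \left(-5 + C^{2}\right) + C 1 = \left(-5 + C^{2}\right) + C = -5 + C + C^{2}$)
$X{\left(M{\left(y,4 \right)} \right)} + k{\left(17 \right)} = \left(-5 + \left(-4 + 6\right) + \left(-4 + 6\right)^{2}\right) - 1 = \left(-5 + 2 + 2^{2}\right) - 1 = \left(-5 + 2 + 4\right) - 1 = 1 - 1 = 0$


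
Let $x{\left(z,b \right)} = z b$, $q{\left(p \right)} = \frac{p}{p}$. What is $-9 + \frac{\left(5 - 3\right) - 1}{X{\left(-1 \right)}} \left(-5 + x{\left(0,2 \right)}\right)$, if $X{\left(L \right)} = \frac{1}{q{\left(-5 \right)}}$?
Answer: $-14$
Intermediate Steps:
$q{\left(p \right)} = 1$
$X{\left(L \right)} = 1$ ($X{\left(L \right)} = 1^{-1} = 1$)
$x{\left(z,b \right)} = b z$
$-9 + \frac{\left(5 - 3\right) - 1}{X{\left(-1 \right)}} \left(-5 + x{\left(0,2 \right)}\right) = -9 + \frac{\left(5 - 3\right) - 1}{1} \left(-5 + 2 \cdot 0\right) = -9 + \left(2 - 1\right) 1 \left(-5 + 0\right) = -9 + 1 \cdot 1 \left(-5\right) = -9 + 1 \left(-5\right) = -9 - 5 = -14$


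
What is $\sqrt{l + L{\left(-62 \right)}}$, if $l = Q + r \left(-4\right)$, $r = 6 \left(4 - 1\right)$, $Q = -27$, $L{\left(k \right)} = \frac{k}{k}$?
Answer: $7 i \sqrt{2} \approx 9.8995 i$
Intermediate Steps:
$L{\left(k \right)} = 1$
$r = 18$ ($r = 6 \cdot 3 = 18$)
$l = -99$ ($l = -27 + 18 \left(-4\right) = -27 - 72 = -99$)
$\sqrt{l + L{\left(-62 \right)}} = \sqrt{-99 + 1} = \sqrt{-98} = 7 i \sqrt{2}$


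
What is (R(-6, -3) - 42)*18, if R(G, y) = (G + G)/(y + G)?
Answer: -732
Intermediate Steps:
R(G, y) = 2*G/(G + y) (R(G, y) = (2*G)/(G + y) = 2*G/(G + y))
(R(-6, -3) - 42)*18 = (2*(-6)/(-6 - 3) - 42)*18 = (2*(-6)/(-9) - 42)*18 = (2*(-6)*(-1/9) - 42)*18 = (4/3 - 42)*18 = -122/3*18 = -732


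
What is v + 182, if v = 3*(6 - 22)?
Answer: 134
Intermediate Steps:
v = -48 (v = 3*(-16) = -48)
v + 182 = -48 + 182 = 134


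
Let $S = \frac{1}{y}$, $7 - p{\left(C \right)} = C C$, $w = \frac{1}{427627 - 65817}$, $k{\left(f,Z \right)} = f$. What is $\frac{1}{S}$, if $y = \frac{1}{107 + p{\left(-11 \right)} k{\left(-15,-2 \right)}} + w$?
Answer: $\frac{363627}{657408770} \approx 0.00055312$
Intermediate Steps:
$w = \frac{1}{361810} \approx 2.7639 \cdot 10^{-6}$
$p{\left(C \right)} = 7 - C^{2}$ ($p{\left(C \right)} = 7 - C C = 7 - C^{2}$)
$y = \frac{363627}{657408770}$ ($y = \frac{1}{107 + \left(7 - \left(-11\right)^{2}\right) \left(-15\right)} + \frac{1}{361810} = \frac{1}{107 + \left(7 - 121\right) \left(-15\right)} + \frac{1}{361810} = \frac{1}{107 - -1710} + \frac{1}{361810} = \frac{1}{107 + 1710} + \frac{1}{361810} = \frac{1}{1817} + \frac{1}{361810} = \frac{363627}{657408770} \approx 0.00055312$)
$S = \frac{657408770}{363627}$ ($S = \frac{1}{\frac{363627}{657408770}} = \frac{657408770}{363627} \approx 1807.9$)
$\frac{1}{S} = \frac{1}{\frac{657408770}{363627}} = \frac{363627}{657408770}$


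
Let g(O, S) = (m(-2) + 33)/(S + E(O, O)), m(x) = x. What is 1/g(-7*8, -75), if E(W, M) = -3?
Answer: -78/31 ≈ -2.5161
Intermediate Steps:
g(O, S) = 31/(-3 + S) (g(O, S) = (-2 + 33)/(S - 3) = 31/(-3 + S))
1/g(-7*8, -75) = 1/(31/(-3 - 75)) = 1/(31/(-78)) = 1/(31*(-1/78)) = 1/(-31/78) = -78/31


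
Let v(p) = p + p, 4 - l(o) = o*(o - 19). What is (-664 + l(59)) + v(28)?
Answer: -2964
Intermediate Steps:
l(o) = 4 - o*(-19 + o) (l(o) = 4 - o*(o - 19) = 4 - o*(-19 + o))
v(p) = 2*p
(-664 + l(59)) + v(28) = (-664 + (4 - 1*59² + 19*59)) + 2*28 = (-664 + (4 - 1*3481 + 1121)) + 56 = (-664 + (4 - 3481 + 1121)) + 56 = (-664 - 2356) + 56 = -3020 + 56 = -2964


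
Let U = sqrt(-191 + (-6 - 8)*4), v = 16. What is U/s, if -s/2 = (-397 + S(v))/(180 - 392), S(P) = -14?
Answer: -106*I*sqrt(247)/411 ≈ -4.0533*I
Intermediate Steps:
s = -411/106 (s = -2*(-397 - 14)/(180 - 392) = -(-822)/(-212) = -(-822)*(-1)/212 = -2*411/212 = -411/106 ≈ -3.8774)
U = I*sqrt(247) (U = sqrt(-191 - 14*4) = sqrt(-191 - 56) = sqrt(-247) = I*sqrt(247) ≈ 15.716*I)
U/s = (I*sqrt(247))/(-411/106) = (I*sqrt(247))*(-106/411) = -106*I*sqrt(247)/411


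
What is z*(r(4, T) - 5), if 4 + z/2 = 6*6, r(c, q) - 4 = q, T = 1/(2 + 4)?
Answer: -160/3 ≈ -53.333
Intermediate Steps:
T = 1/6 ≈ 0.16667
r(c, q) = 4 + q
z = 64 (z = -8 + 2*(6*6) = -8 + 2*36 = -8 + 72 = 64)
z*(r(4, T) - 5) = 64*((4 + 1/6) - 5) = 64*(25/6 - 5) = 64*(-5/6) = -160/3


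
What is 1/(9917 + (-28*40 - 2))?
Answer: 1/8795 ≈ 0.00011370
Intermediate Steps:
1/(9917 + (-28*40 - 2)) = 1/(9917 + (-1120 - 2)) = 1/(9917 - 1122) = 1/8795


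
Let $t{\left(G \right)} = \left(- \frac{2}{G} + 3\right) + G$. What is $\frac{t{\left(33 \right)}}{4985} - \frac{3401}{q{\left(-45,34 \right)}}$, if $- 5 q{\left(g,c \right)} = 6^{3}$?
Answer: $\frac{932554567}{11844360} \approx 78.734$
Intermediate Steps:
$q{\left(g,c \right)} = - \frac{216}{5}$ ($q{\left(g,c \right)} = - \frac{6^{3}}{5} = \left(- \frac{1}{5}\right) 216 = - \frac{216}{5}$)
$t{\left(G \right)} = 3 + G - \frac{2}{G}$ ($t{\left(G \right)} = \left(3 - \frac{2}{G}\right) + G = 3 + G - \frac{2}{G}$)
$\frac{t{\left(33 \right)}}{4985} - \frac{3401}{q{\left(-45,34 \right)}} = \frac{3 + 33 - \frac{2}{33}}{4985} - \frac{3401}{- \frac{216}{5}} = \left(3 + 33 - \frac{2}{33}\right) \frac{1}{4985} - - \frac{17005}{216} = \left(3 + 33 - \frac{2}{33}\right) \frac{1}{4985} + \frac{17005}{216} = \frac{1186}{33} \cdot \frac{1}{4985} + \frac{17005}{216} = \frac{1186}{164505} + \frac{17005}{216} = \frac{932554567}{11844360}$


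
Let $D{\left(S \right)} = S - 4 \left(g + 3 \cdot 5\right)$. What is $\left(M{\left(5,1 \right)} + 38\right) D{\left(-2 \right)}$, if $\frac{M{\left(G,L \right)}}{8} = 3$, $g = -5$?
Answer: $-2604$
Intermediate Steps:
$M{\left(G,L \right)} = 24$ ($M{\left(G,L \right)} = 8 \cdot 3 = 24$)
$D{\left(S \right)} = -40 + S$ ($D{\left(S \right)} = S - 4 \left(-5 + 3 \cdot 5\right) = S - 4 \left(-5 + 15\right) = S - 40 = -40 + S$)
$\left(M{\left(5,1 \right)} + 38\right) D{\left(-2 \right)} = \left(24 + 38\right) \left(-40 - 2\right) = 62 \left(-42\right) = -2604$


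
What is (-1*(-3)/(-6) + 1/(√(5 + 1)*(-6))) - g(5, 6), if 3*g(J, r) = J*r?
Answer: -21/2 - √6/36 ≈ -10.568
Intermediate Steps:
g(J, r) = J*r/3 (g(J, r) = (J*r)/3 = J*r/3)
(-1*(-3)/(-6) + 1/(√(5 + 1)*(-6))) - g(5, 6) = (-1*(-3)/(-6) + 1/(√(5 + 1)*(-6))) - 5*6/3 = (3*(-⅙) - ⅙/√6) - 1*10 = (-½ + (√6/6)*(-⅙)) - 10 = (-½ - √6/36) - 10 = -21/2 - √6/36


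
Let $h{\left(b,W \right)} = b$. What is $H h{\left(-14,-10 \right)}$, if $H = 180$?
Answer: $-2520$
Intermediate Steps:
$H h{\left(-14,-10 \right)} = 180 \left(-14\right) = -2520$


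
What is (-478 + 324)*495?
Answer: -76230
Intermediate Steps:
(-478 + 324)*495 = -154*495 = -76230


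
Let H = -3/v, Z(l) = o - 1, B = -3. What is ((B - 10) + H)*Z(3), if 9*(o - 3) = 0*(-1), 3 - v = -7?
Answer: -133/5 ≈ -26.600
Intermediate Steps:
v = 10 (v = 3 - 1*(-7) = 3 + 7 = 10)
o = 3 (o = 3 + (0*(-1))/9 = 3 + (1/9)*0 = 3 + 0 = 3)
Z(l) = 2 (Z(l) = 3 - 1 = 2)
H = -3/10 ≈ -0.30000
((B - 10) + H)*Z(3) = ((-3 - 10) - 3/10)*2 = (-13 - 3/10)*2 = -133/10*2 = -133/5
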